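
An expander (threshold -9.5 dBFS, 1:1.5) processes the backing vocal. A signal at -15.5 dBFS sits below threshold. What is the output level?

Undershoot = (-9.5) − (-15.5) = 6 dB.
At 1:1.5, that expands to 9 dB under threshold.
Output = -9.5 − 9 = -18.5 dBFS.

-18.5 dBFS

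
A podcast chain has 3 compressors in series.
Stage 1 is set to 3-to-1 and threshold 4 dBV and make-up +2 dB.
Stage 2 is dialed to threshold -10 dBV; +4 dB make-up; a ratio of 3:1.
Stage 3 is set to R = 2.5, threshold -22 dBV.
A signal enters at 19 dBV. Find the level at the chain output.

Stage 1: overshoot 15 dB → 15/3 = 5 dB → 9 dBV; +2 dB make-up → 11 dBV.
Stage 2: overshoot 21 dB → 21/3 = 7 dB → -3 dBV; +4 dB make-up → 1 dBV.
Stage 3: 1 dBV is 23 dB over -22 dBV; at 2.5:1 that becomes 9.2 dB over, giving -12.8 dBV.

-12.8 dBV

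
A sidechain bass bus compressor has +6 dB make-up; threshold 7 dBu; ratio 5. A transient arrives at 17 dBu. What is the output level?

15 dBu

Overshoot: 17 − 7 = 10 dB.
The 10 dB excess becomes 2 dB after 5:1 reduction.
That puts the output at 9 dBu; make-up adds 6 dB, giving 15 dBu.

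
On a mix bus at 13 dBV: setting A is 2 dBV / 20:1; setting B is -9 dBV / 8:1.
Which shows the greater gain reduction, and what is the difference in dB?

A: 11 dB over, compressed to 0.55 dB over, so 10.45 dB of GR.
B: 22 dB over, compressed to 2.75 dB over, so 19.25 dB of GR.
B reduces 8.8 dB more.

B, by 8.8 dB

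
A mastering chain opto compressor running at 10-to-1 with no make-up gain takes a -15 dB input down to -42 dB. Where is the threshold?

Let T be the threshold. Output overshoot = (input overshoot)/R, so -42 − T = (-15 − T)/10.
10·(-42 − T) = -15 − T → 9·T = -420 − (-15) = -405.
T = -405/9 = -45 dB.

-45 dB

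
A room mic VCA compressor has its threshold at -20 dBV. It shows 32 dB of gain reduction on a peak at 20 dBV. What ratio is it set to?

Input overshoot = 20 − (-20) = 40 dB.
Output overshoot = 40 − 32 = 8 dB.
Ratio = input overshoot / output overshoot = 40 / 8 = 5.

5:1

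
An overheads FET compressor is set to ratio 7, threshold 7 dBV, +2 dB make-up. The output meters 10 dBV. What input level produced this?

Stripping the +2 dB make-up gives 8 dBV at the gain stage.
That's 1 dB above the 7 dBV threshold.
Input overshoot = R × output overshoot = 7 dB → input = 7 + 7 = 14 dBV.

14 dBV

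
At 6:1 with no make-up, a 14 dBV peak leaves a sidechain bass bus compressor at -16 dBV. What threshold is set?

Let T be the threshold. Output overshoot = (input overshoot)/R, so -16 − T = (14 − T)/6.
6·(-16 − T) = 14 − T → 5·T = -96 − 14 = -110.
T = -110/5 = -22 dBV.

-22 dBV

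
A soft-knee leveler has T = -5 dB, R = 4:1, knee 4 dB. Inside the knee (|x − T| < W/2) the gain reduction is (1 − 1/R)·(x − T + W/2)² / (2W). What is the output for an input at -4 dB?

-4.84375 dB

x − T + W/2 = -4 − (-5) + 2 = 3.
GR = (1 − 1/4) × 3² / 8 = 0.75 × 9 / 8 = 0.84375 dB.
Output = -4 − 0.84375 = -4.84375 dB.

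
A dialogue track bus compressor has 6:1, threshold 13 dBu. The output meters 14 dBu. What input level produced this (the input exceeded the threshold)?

The compressed level sits 14 − 13 = 1 dB over threshold.
Input overshoot = R × output overshoot = 6 dB → input = 13 + 6 = 19 dBu.

19 dBu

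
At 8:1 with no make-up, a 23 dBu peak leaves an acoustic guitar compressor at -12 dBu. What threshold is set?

-17 dBu

Gain reduction = 23 − (-12) = 35 dB; output overshoot = GR / (R − 1) = 35 / 7 = 5 dB.
Threshold = output − output overshoot = -12 − 5 = -17 dBu.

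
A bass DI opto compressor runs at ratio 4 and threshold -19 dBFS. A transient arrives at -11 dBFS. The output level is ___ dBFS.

-17 dBFS

The input is 8 dB above the -19 dBFS threshold.
The 8 dB excess becomes 2 dB after 4:1 reduction.
Output = -19 + 2 = -17 dBFS.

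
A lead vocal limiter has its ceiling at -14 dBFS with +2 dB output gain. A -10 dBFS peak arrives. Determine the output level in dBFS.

At ∞:1, everything above -14 dBFS is held at the ceiling.
Output gain then adds 2 dB: -14 + 2 = -12 dBFS.

-12 dBFS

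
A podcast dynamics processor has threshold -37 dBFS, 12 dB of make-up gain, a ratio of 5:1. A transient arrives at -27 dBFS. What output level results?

-27 dBFS sits 10 dB over threshold.
The 10 dB excess becomes 2 dB after 5:1 reduction.
That puts the output at -35 dBFS; make-up adds 12 dB, giving -23 dBFS.

-23 dBFS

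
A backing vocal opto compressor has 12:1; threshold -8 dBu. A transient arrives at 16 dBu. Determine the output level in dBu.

-6 dBu

The input is 24 dB above the -8 dBu threshold.
12:1 compression reduces that to 24/12 = 2 dB over.
Output = -8 + 2 = -6 dBu.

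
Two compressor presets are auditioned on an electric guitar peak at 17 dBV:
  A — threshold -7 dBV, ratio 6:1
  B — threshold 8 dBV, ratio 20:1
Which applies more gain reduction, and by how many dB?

A, by 11.45 dB

A: GR = 24 − 24/6 = 20 dB.
B: GR = 9 − 9/20 = 8.55 dB.
A reduces 11.45 dB more.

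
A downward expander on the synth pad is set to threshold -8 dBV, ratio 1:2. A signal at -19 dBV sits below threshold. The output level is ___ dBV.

-30 dBV

Below threshold, a 1:2 expander applies gain = (2−1)×(T − x) of attenuation.
(2−1) × 11 = 11 dB, so output = -19 − 11 = -30 dBV.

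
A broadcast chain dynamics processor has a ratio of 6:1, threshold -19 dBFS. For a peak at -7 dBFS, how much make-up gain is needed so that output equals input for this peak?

10 dB

Without make-up, output = threshold + overshoot/6 = -19 + 2 = -17 dBFS.
Gap to target: 10 dB.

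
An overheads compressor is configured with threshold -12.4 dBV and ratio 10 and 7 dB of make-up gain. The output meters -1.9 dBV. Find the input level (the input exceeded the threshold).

Before make-up, the level was -1.9 − 7 = -8.9 dBV.
The compressed level sits -8.9 − (-12.4) = 3.5 dB over threshold.
Before 10:1 compression the overshoot was 3.5 × 10 = 35 dB, so input = -12.4 + 35 = 22.6 dBV.

22.6 dBV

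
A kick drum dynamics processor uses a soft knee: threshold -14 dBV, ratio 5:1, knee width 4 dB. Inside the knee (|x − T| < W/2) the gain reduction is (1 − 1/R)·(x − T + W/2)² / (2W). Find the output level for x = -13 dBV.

-13.9 dBV

x − T + W/2 = -13 − (-14) + 2 = 3.
GR = (1 − 1/5) × 3² / 8 = 0.8 × 9 / 8 = 0.9 dB.
Output = -13 − 0.9 = -13.9 dBV.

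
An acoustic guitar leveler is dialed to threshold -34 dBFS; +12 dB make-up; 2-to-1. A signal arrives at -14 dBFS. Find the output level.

-14 dBFS sits 20 dB over threshold.
2:1 compression reduces that to 20/2 = 10 dB over.
So the level is -34 + 10 = -24 dBFS; make-up adds 12 dB, giving -12 dBFS.

-12 dBFS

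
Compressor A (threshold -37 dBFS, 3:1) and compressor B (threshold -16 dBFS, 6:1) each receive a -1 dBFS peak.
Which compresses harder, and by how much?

A, by 11.5 dB

A: overshoot 36 dB → output overshoot 12 dB → GR 24 dB.
B: overshoot 15 dB → output overshoot 2.5 dB → GR 12.5 dB.
Difference: 11.5 dB in favour of A.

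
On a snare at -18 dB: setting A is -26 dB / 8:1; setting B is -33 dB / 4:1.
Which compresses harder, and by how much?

A: GR = 8 − 8/8 = 7 dB.
B: GR = 15 − 15/4 = 11.25 dB.
B reduces 4.25 dB more.

B, by 4.25 dB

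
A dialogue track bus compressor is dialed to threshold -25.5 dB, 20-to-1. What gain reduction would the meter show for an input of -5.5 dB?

19 dB

Overshoot = -5.5 − (-25.5) = 20 dB.
At 20:1, output sits 20/20 = 1 dB above threshold.
GR = overshoot in − overshoot out = 20 − 1 = 19 dB.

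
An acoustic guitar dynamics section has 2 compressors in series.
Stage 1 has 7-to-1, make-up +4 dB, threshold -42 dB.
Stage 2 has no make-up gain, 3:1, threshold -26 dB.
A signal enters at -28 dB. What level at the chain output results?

Stage 1: overshoot 14 dB → 14/7 = 2 dB → -40 dB; +4 dB make-up → -36 dB.
Stage 2: below threshold (-36 ≤ -26); passes unchanged; output -36 dB.

-36 dB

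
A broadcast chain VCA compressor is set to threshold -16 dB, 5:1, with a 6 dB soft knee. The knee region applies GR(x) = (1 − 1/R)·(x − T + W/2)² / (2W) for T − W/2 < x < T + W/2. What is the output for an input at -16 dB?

x − T + W/2 = -16 − (-16) + 3 = 3.
GR = (1 − 1/5) × 3² / 12 = 0.8 × 9 / 12 = 0.6 dB.
Output = -16 − 0.6 = -16.6 dB.

-16.6 dB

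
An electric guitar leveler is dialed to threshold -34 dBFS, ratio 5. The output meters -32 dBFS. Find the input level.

Post-compression overshoot = -32 − (-34) = 2 dB.
Input overshoot = R × output overshoot = 10 dB → input = -34 + 10 = -24 dBFS.

-24 dBFS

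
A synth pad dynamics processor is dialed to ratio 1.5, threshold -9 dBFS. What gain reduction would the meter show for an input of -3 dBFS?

2 dB

The signal is 6 dB above threshold.
A 1.5:1 ratio leaves 4 dB of that excess.
So the signal is attenuated by 6 − 4 = 2 dB.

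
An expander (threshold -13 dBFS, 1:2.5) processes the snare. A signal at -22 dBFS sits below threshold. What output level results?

-35.5 dBFS

Undershoot = (-13) − (-22) = 9 dB.
At 1:2.5, that expands to 22.5 dB under threshold.
Output = -13 − 22.5 = -35.5 dBFS.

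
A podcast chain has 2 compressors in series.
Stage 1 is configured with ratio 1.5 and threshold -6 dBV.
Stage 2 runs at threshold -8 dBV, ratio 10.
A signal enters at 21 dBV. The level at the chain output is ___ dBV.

-6 dBV

Stage 1: overshoot 27 dB → 27/1.5 = 18 dB → 12 dBV.
Stage 2: overshoot 20 dB → 20/10 = 2 dB → -6 dBV.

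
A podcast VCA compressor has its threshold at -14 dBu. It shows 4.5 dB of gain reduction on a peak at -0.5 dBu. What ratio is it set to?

Input overshoot = -0.5 − (-14) = 13.5 dB.
Output overshoot = 13.5 − 4.5 = 9 dB.
Ratio = input overshoot / output overshoot = 13.5 / 9 = 1.5.

1.5:1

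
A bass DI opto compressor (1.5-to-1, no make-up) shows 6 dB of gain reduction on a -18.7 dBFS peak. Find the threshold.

-36.7 dBFS

Input is 18 dB above T (since output overshoot × R = input overshoot: (-24.7 − T)·1.5 = -18.7 − T gives T = -36.7 dBFS).
Check: -36.7 + (-18.7 − (-36.7))/1.5 = -36.7 + 12 = -24.7 dBFS. ✓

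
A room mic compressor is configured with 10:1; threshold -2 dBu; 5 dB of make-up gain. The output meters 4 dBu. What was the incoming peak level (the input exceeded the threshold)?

8 dBu

Remove make-up: 4 − 5 = -1 dBu.
The compressed level sits -1 − (-2) = 1 dB over threshold.
Before 10:1 compression the overshoot was 1 × 10 = 10 dB, so input = -2 + 10 = 8 dBu.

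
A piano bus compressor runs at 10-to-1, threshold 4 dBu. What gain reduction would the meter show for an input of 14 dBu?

9 dB

14 dBu exceeds the threshold by 10 dB.
At 10:1, output sits 10/10 = 1 dB above threshold.
So the signal is attenuated by 10 − 1 = 9 dB.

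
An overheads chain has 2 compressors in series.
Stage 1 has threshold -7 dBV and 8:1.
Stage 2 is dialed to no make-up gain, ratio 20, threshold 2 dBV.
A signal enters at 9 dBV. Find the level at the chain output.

Stage 1: overshoot 16 dB → 16/8 = 2 dB → -5 dBV.
Stage 2: below threshold (-5 ≤ 2); passes unchanged; output -5 dBV.

-5 dBV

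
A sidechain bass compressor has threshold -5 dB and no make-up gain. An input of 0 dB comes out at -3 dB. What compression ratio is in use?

Input overshoot = 0 − (-5) = 5 dB; output overshoot = -3 − (-5) = 2 dB.
Ratio = 5 / 2 = 2.5.

2.5:1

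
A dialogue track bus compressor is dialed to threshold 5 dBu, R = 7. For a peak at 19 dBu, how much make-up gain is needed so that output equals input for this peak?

12 dB

The peak compresses to 5 + 14/7 = 7 dBu.
To reach 19 dBu requires 19 − 7 = 12 dB of make-up.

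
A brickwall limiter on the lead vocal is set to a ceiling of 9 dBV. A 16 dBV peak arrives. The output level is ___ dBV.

9 dBV

A brickwall limiter is an ∞:1 compressor: any input above the ceiling is clamped to 9 dBV.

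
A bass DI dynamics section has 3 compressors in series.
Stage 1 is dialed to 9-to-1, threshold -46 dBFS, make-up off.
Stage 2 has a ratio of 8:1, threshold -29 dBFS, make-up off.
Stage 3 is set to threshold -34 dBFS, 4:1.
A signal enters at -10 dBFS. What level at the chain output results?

-42 dBFS

Stage 1: -10 dBFS is 36 dB over -46 dBFS; at 9:1 that becomes 4 dB over, giving -42 dBFS.
Stage 2: below threshold (-42 ≤ -29); passes unchanged; output -42 dBFS.
Stage 3: -42 dBFS ≤ -34 dBFS, so stage 3 doesn't engage; output -42 dBFS.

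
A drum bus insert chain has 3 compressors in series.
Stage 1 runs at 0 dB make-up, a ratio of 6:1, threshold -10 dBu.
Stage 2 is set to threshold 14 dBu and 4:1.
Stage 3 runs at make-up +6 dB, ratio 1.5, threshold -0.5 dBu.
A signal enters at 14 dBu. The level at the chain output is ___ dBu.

Stage 1: overshoot 24 dB → 24/6 = 4 dB → -6 dBu.
Stage 2: -6 dBu is at or below the 14 dBu threshold — no compression; output -6 dBu.
Stage 3: -6 dBu ≤ -0.5 dBu, so stage 3 doesn't engage; make-up brings it to 0 dBu.

0 dBu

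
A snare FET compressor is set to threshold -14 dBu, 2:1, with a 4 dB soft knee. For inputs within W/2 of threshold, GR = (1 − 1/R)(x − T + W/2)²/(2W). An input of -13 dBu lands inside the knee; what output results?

-13.5625 dBu

x − T + W/2 = -13 − (-14) + 2 = 3.
GR = (1 − 1/2) × 3² / 8 = 0.5 × 9 / 8 = 0.5625 dB.
Output = -13 − 0.5625 = -13.5625 dBu.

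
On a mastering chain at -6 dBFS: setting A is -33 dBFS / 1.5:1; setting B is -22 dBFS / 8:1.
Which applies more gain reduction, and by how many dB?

A: GR = 27 − 27/1.5 = 9 dB.
B: GR = 16 − 16/8 = 14 dB.
B applies 5 dB more gain reduction.

B, by 5 dB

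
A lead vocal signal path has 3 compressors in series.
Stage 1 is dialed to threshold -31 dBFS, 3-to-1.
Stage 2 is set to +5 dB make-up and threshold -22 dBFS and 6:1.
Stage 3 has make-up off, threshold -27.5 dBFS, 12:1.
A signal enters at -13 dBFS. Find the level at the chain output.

-26.875 dBFS

Stage 1: overshoot 18 dB → 18/3 = 6 dB → -25 dBFS.
Stage 2: -25 dBFS ≤ -22 dBFS, so stage 2 doesn't engage; make-up brings it to -20 dBFS.
Stage 3: overshoot 7.5 dB → 7.5/12 = 0.625 dB → -26.875 dBFS.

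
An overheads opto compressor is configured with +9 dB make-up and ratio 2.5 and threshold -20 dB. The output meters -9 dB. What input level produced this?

Stripping the +9 dB make-up gives -18 dB at the gain stage.
Post-compression overshoot = -18 − (-20) = 2 dB.
Before 2.5:1 compression the overshoot was 2 × 2.5 = 5 dB, so input = -20 + 5 = -15 dB.

-15 dB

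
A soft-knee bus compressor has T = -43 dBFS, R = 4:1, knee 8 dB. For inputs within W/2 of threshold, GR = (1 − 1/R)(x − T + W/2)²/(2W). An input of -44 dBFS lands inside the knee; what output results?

-44.421875 dBFS

x − T + W/2 = -44 − (-43) + 4 = 3.
GR = (1 − 1/4) × 3² / 16 = 0.75 × 9 / 16 = 0.421875 dB.
Output = -44 − 0.421875 = -44.421875 dBFS.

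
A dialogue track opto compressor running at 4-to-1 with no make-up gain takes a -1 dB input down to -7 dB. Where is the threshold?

Let T be the threshold. Output overshoot = (input overshoot)/R, so -7 − T = (-1 − T)/4.
4·(-7 − T) = -1 − T → 3·T = -28 − (-1) = -27.
T = -27/3 = -9 dB.

-9 dB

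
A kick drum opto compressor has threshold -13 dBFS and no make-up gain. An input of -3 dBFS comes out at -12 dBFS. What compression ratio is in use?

Input overshoot = -3 − (-13) = 10 dB; output overshoot = -12 − (-13) = 1 dB.
Ratio = 10 / 1 = 10.

10:1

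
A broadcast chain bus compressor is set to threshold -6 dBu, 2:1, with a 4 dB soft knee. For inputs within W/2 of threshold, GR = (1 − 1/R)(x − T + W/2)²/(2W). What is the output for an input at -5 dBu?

-5.5625 dBu

x − T + W/2 = -5 − (-6) + 2 = 3.
GR = (1 − 1/2) × 3² / 8 = 0.5 × 9 / 8 = 0.5625 dB.
Output = -5 − 0.5625 = -5.5625 dBu.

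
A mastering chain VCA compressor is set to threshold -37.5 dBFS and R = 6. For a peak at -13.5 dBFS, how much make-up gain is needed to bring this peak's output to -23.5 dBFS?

Without make-up, output = threshold + overshoot/6 = -37.5 + 4 = -33.5 dBFS.
Gap to target: 10 dB.

10 dB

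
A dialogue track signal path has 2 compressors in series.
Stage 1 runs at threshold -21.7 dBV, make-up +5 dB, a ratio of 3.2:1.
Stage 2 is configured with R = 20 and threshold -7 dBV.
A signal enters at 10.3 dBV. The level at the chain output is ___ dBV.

-6.985 dBV

Stage 1: 32 dB above -21.7 dBV, reduced 3.2:1 to 10 dB above → -11.7 dBV; +5 dB make-up → -6.7 dBV.
Stage 2: -6.7 dBV is 0.3 dB over -7 dBV; at 20:1 that becomes 0.015 dB over, giving -6.985 dBV.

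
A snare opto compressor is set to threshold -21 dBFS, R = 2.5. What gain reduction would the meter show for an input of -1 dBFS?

12 dB

Overshoot = -1 − (-21) = 20 dB.
After 2.5:1 compression the overshoot becomes 20/2.5 = 8 dB.
GR = overshoot in − overshoot out = 20 − 8 = 12 dB.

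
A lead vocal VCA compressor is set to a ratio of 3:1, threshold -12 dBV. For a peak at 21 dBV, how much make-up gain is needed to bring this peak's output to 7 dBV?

Without make-up, output = threshold + overshoot/3 = -12 + 11 = -1 dBV.
Gap to target: 8 dB.

8 dB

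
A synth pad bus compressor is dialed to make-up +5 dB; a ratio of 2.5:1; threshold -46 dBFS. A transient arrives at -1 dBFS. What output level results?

-23 dBFS

The input is 45 dB above the -46 dBFS threshold.
At 2.5:1 the overshoot is divided by 2.5, leaving 18 dB above threshold.
That puts the output at -28 dBFS; make-up adds 5 dB, giving -23 dBFS.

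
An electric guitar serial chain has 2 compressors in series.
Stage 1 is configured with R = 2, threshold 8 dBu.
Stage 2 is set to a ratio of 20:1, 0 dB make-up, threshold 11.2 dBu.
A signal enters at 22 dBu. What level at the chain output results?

Stage 1: 14 dB above 8 dBu, reduced 2:1 to 7 dB above → 15 dBu.
Stage 2: 3.8 dB above 11.2 dBu, reduced 20:1 to 0.19 dB above → 11.39 dBu.

11.39 dBu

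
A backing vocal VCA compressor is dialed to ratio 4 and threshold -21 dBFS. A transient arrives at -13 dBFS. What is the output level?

-19 dBFS

-13 dBFS sits 8 dB over threshold.
4:1 compression reduces that to 8/4 = 2 dB over.
That puts the output at -19 dBFS.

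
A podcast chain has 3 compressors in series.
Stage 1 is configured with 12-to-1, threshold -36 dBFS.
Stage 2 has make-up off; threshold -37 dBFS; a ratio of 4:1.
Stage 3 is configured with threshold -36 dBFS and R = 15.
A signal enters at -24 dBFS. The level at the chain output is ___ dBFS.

-36.5 dBFS

Stage 1: overshoot 12 dB → 12/12 = 1 dB → -35 dBFS.
Stage 2: 2 dB above -37 dBFS, reduced 4:1 to 0.5 dB above → -36.5 dBFS.
Stage 3: -36.5 dBFS is at or below the -36 dBFS threshold — no compression; output -36.5 dBFS.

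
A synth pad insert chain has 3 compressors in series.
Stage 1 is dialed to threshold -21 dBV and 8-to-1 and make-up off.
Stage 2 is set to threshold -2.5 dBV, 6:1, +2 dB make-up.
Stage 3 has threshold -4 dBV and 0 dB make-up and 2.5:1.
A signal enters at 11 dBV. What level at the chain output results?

-15 dBV

Stage 1: overshoot 32 dB → 32/8 = 4 dB → -17 dBV.
Stage 2: -17 dBV is at or below the -2.5 dBV threshold — no compression; make-up brings it to -15 dBV.
Stage 3: -15 dBV is at or below the -4 dBV threshold — no compression; output -15 dBV.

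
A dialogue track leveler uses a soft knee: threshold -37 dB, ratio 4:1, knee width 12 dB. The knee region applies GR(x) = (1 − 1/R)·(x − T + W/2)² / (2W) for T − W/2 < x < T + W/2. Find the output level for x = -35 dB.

-37 dB

x − T + W/2 = -35 − (-37) + 6 = 8.
GR = (1 − 1/4) × 8² / 24 = 0.75 × 64 / 24 = 2 dB.
Output = -35 − 2 = -37 dB.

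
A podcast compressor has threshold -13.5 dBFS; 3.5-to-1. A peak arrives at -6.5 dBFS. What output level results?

-11.5 dBFS

The input is 7 dB above the -13.5 dBFS threshold.
3.5:1 compression reduces that to 7/3.5 = 2 dB over.
That puts the output at -11.5 dBFS.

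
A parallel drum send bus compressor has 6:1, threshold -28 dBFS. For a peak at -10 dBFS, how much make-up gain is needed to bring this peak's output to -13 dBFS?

The peak compresses to -28 + 18/6 = -25 dBFS.
To reach -13 dBFS requires -13 − (-25) = 12 dB of make-up.

12 dB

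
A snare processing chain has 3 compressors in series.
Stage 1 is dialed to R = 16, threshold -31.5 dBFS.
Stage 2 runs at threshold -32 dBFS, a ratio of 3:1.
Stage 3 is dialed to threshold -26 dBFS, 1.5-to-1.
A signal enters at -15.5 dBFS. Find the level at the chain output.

-31.5 dBFS

Stage 1: overshoot 16 dB → 16/16 = 1 dB → -30.5 dBFS.
Stage 2: overshoot 1.5 dB → 1.5/3 = 0.5 dB → -31.5 dBFS.
Stage 3: below threshold (-31.5 ≤ -26); passes unchanged; output -31.5 dBFS.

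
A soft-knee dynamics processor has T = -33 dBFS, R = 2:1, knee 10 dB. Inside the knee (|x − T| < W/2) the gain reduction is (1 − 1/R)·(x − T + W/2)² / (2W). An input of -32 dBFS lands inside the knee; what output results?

x − T + W/2 = -32 − (-33) + 5 = 6.
GR = (1 − 1/2) × 6² / 20 = 0.5 × 36 / 20 = 0.9 dB.
Output = -32 − 0.9 = -32.9 dBFS.

-32.9 dBFS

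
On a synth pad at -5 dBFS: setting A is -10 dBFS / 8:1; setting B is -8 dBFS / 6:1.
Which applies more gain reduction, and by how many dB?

A, by 1.875 dB

A: GR = 5 − 5/8 = 4.375 dB.
B: GR = 3 − 3/6 = 2.5 dB.
A reduces 1.875 dB more.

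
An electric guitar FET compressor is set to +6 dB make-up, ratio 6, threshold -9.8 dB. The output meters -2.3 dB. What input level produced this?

Stripping the +6 dB make-up gives -8.3 dB at the gain stage.
The compressed level sits -8.3 − (-9.8) = 1.5 dB over threshold.
Before 6:1 compression the overshoot was 1.5 × 6 = 9 dB, so input = -9.8 + 9 = -0.8 dB.

-0.8 dB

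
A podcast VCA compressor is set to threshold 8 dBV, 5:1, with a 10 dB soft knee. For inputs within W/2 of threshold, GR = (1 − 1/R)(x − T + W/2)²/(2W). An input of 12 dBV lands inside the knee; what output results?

8.76 dBV

x − T + W/2 = 12 − 8 + 5 = 9.
GR = (1 − 1/5) × 9² / 20 = 0.8 × 81 / 20 = 3.24 dB.
Output = 12 − 3.24 = 8.76 dBV.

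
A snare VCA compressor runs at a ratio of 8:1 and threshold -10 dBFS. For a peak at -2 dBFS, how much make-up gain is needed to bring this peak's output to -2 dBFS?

7 dB

Without make-up, output = threshold + overshoot/8 = -10 + 1 = -9 dBFS.
Gap to target: 7 dB.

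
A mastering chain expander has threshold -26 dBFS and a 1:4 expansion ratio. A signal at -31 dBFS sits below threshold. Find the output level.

-46 dBFS

Undershoot = (-26) − (-31) = 5 dB.
At 1:4, that expands to 20 dB under threshold.
Output = -26 − 20 = -46 dBFS.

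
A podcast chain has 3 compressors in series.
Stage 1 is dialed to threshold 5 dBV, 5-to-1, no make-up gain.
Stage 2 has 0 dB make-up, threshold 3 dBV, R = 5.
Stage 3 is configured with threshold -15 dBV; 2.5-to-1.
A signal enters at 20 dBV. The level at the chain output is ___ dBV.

-7.4 dBV

Stage 1: 20 dBV is 15 dB over 5 dBV; at 5:1 that becomes 3 dB over, giving 8 dBV.
Stage 2: 8 dBV is 5 dB over 3 dBV; at 5:1 that becomes 1 dB over, giving 4 dBV.
Stage 3: 19 dB above -15 dBV, reduced 2.5:1 to 7.6 dB above → -7.4 dBV.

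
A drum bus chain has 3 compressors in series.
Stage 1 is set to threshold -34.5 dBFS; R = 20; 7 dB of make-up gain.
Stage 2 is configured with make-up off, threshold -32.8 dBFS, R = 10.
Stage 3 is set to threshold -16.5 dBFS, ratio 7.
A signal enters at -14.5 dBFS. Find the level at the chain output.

Stage 1: 20 dB above -34.5 dBFS, reduced 20:1 to 1 dB above → -33.5 dBFS; +7 dB make-up → -26.5 dBFS.
Stage 2: -26.5 dBFS is 6.3 dB over -32.8 dBFS; at 10:1 that becomes 0.63 dB over, giving -32.17 dBFS.
Stage 3: below threshold (-32.17 ≤ -16.5); passes unchanged; output -32.17 dBFS.

-32.17 dBFS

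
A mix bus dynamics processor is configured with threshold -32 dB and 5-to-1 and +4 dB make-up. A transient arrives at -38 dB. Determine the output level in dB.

-34 dB

-38 dB is 6 dB below the -32 dB threshold, so no gain reduction is applied.
Make-up gain adds 4 dB: -38 + 4 = -34 dB.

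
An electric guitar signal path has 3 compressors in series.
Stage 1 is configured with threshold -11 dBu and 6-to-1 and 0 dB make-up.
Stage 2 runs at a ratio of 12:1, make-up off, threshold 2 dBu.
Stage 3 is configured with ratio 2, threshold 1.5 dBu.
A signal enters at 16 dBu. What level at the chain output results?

Stage 1: overshoot 27 dB → 27/6 = 4.5 dB → -6.5 dBu.
Stage 2: -6.5 dBu ≤ 2 dBu, so stage 2 doesn't engage; output -6.5 dBu.
Stage 3: below threshold (-6.5 ≤ 1.5); passes unchanged; output -6.5 dBu.

-6.5 dBu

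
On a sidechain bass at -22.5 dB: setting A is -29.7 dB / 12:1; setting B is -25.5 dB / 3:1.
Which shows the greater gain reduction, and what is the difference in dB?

A: 7.2 dB over, compressed to 0.6 dB over, so 6.6 dB of GR.
B: 3 dB over, compressed to 1 dB over, so 2 dB of GR.
Difference: 4.6 dB in favour of A.

A, by 4.6 dB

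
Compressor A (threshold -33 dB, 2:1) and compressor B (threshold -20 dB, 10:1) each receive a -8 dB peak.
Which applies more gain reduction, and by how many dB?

A, by 1.7 dB

A: 25 dB over, compressed to 12.5 dB over, so 12.5 dB of GR.
B: 12 dB over, compressed to 1.2 dB over, so 10.8 dB of GR.
A reduces 1.7 dB more.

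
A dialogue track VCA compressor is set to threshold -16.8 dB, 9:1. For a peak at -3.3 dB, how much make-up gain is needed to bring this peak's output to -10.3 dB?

5 dB

The peak compresses to -16.8 + 13.5/9 = -15.3 dB.
To reach -10.3 dB requires -10.3 − (-15.3) = 5 dB of make-up.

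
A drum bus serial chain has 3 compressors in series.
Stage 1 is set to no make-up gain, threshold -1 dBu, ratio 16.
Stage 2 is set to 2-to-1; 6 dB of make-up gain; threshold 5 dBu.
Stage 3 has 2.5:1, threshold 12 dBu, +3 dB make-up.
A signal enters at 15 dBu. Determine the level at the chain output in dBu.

9 dBu

Stage 1: 15 dBu is 16 dB over -1 dBu; at 16:1 that becomes 1 dB over, giving 0 dBu.
Stage 2: below threshold (0 ≤ 5); passes unchanged; make-up brings it to 6 dBu.
Stage 3: below threshold (6 ≤ 12); passes unchanged; make-up brings it to 9 dBu.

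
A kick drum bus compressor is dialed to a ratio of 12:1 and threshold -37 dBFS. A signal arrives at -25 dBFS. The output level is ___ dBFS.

-25 dBFS sits 12 dB over threshold.
The 12 dB excess becomes 1 dB after 12:1 reduction.
So the level is -37 + 1 = -36 dBFS.

-36 dBFS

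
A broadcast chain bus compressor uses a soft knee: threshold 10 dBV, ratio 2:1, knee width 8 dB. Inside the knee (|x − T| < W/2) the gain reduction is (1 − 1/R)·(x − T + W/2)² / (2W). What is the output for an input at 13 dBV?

x − T + W/2 = 13 − 10 + 4 = 7.
GR = (1 − 1/2) × 7² / 16 = 0.5 × 49 / 16 = 1.53125 dB.
Output = 13 − 1.53125 = 11.46875 dBV.

11.46875 dBV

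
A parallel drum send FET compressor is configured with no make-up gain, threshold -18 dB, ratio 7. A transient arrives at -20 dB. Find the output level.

-20 dB

-20 dB is 2 dB below the -18 dB threshold, so no gain reduction is applied.
Output = input = -20 dB.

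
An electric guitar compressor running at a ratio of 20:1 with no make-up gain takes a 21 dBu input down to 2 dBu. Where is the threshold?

1 dBu

Let T be the threshold. Output overshoot = (input overshoot)/R, so 2 − T = (21 − T)/20.
20·(2 − T) = 21 − T → 19·T = 40 − 21 = 19.
T = 19/19 = 1 dBu.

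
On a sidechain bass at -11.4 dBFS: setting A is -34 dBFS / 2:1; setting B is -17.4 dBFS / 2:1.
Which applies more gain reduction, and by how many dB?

A: overshoot 22.6 dB → output overshoot 11.3 dB → GR 11.3 dB.
B: overshoot 6 dB → output overshoot 3 dB → GR 3 dB.
A reduces 8.3 dB more.

A, by 8.3 dB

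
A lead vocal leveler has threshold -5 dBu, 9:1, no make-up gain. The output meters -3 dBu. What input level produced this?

13 dBu

That's 2 dB above the -5 dBu threshold.
Input overshoot = R × output overshoot = 18 dB → input = -5 + 18 = 13 dBu.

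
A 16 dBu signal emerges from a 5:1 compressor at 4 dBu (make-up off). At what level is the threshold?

1 dBu

Let T be the threshold. Output overshoot = (input overshoot)/R, so 4 − T = (16 − T)/5.
5·(4 − T) = 16 − T → 4·T = 20 − 16 = 4.
T = 4/4 = 1 dBu.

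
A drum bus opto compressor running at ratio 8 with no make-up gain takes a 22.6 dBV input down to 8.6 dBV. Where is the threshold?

Let T be the threshold. Output overshoot = (input overshoot)/R, so 8.6 − T = (22.6 − T)/8.
8·(8.6 − T) = 22.6 − T → 7·T = 68.8 − 22.6 = 46.2.
T = 46.2/7 = 6.6 dBV.

6.6 dBV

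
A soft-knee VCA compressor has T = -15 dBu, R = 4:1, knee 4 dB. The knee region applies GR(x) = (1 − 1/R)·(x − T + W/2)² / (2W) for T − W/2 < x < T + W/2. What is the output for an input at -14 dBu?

-14.84375 dBu

x − T + W/2 = -14 − (-15) + 2 = 3.
GR = (1 − 1/4) × 3² / 8 = 0.75 × 9 / 8 = 0.84375 dB.
Output = -14 − 0.84375 = -14.84375 dBu.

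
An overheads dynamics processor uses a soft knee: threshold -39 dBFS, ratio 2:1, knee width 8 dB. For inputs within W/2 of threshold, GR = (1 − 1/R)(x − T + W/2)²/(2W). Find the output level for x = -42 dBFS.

x − T + W/2 = -42 − (-39) + 4 = 1.
GR = (1 − 1/2) × 1² / 16 = 0.5 × 1 / 16 = 0.03125 dB.
Output = -42 − 0.03125 = -42.03125 dBFS.

-42.03125 dBFS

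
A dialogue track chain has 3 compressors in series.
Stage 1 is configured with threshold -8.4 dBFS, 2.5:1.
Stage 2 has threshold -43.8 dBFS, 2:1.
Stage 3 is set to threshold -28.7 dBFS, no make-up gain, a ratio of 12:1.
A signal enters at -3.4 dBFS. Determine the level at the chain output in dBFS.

Stage 1: -3.4 dBFS is 5 dB over -8.4 dBFS; at 2.5:1 that becomes 2 dB over, giving -6.4 dBFS.
Stage 2: -6.4 dBFS is 37.4 dB over -43.8 dBFS; at 2:1 that becomes 18.7 dB over, giving -25.1 dBFS.
Stage 3: overshoot 3.6 dB → 3.6/12 = 0.3 dB → -28.4 dBFS.

-28.4 dBFS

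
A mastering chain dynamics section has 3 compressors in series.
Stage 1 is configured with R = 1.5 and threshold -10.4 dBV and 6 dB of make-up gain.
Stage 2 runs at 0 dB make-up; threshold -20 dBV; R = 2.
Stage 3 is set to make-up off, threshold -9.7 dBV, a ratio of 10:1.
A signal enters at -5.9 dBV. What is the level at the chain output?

Stage 1: -5.9 dBV is 4.5 dB over -10.4 dBV; at 1.5:1 that becomes 3 dB over, giving -7.4 dBV; +6 dB make-up → -1.4 dBV.
Stage 2: -1.4 dBV is 18.6 dB over -20 dBV; at 2:1 that becomes 9.3 dB over, giving -10.7 dBV.
Stage 3: below threshold (-10.7 ≤ -9.7); passes unchanged; output -10.7 dBV.

-10.7 dBV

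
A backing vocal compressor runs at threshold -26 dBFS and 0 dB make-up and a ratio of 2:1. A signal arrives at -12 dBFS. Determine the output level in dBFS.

-19 dBFS

-12 dBFS sits 14 dB over threshold.
At 2:1 the overshoot is divided by 2, leaving 7 dB above threshold.
So the level is -26 + 7 = -19 dBFS.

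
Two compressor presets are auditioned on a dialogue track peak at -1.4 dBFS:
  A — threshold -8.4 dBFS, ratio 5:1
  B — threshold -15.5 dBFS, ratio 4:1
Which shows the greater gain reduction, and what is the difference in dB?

A: GR = 7 − 7/5 = 5.6 dB.
B: GR = 14.1 − 14.1/4 = 10.575 dB.
B applies 4.975 dB more gain reduction.

B, by 4.975 dB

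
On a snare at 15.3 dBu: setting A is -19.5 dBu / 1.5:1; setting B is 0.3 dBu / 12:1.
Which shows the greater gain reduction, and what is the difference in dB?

B, by 2.15 dB

A: 34.8 dB over, compressed to 23.2 dB over, so 11.6 dB of GR.
B: 15 dB over, compressed to 1.25 dB over, so 13.75 dB of GR.
Difference: 2.15 dB in favour of B.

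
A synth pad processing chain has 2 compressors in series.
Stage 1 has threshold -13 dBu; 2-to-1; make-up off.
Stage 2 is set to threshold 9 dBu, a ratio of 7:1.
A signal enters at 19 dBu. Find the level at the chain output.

3 dBu

Stage 1: 32 dB above -13 dBu, reduced 2:1 to 16 dB above → 3 dBu.
Stage 2: below threshold (3 ≤ 9); passes unchanged; output 3 dBu.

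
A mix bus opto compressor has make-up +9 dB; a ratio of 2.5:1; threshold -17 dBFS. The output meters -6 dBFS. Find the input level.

Stripping the +9 dB make-up gives -15 dBFS at the gain stage.
Post-compression overshoot = -15 − (-17) = 2 dB.
Before 2.5:1 compression the overshoot was 2 × 2.5 = 5 dB, so input = -17 + 5 = -12 dBFS.

-12 dBFS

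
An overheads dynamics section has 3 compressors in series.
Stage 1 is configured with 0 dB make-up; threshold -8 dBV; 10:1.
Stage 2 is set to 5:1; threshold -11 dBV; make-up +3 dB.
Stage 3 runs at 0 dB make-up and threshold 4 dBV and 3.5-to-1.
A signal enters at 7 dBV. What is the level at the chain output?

Stage 1: overshoot 15 dB → 15/10 = 1.5 dB → -6.5 dBV.
Stage 2: overshoot 4.5 dB → 4.5/5 = 0.9 dB → -10.1 dBV; +3 dB make-up → -7.1 dBV.
Stage 3: below threshold (-7.1 ≤ 4); passes unchanged; output -7.1 dBV.

-7.1 dBV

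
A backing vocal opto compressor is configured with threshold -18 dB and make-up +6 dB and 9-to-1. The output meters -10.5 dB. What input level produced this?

-4.5 dB

Before make-up, the level was -10.5 − 6 = -16.5 dB.
That's 1.5 dB above the -18 dB threshold.
Before 9:1 compression the overshoot was 1.5 × 9 = 13.5 dB, so input = -18 + 13.5 = -4.5 dB.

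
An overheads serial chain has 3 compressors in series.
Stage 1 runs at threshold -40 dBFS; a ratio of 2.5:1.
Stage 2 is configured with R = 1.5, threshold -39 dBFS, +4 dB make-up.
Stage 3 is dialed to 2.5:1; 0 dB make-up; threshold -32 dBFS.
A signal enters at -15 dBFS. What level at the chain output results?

Stage 1: overshoot 25 dB → 25/2.5 = 10 dB → -30 dBFS.
Stage 2: -30 dBFS is 9 dB over -39 dBFS; at 1.5:1 that becomes 6 dB over, giving -33 dBFS; +4 dB make-up → -29 dBFS.
Stage 3: -29 dBFS is 3 dB over -32 dBFS; at 2.5:1 that becomes 1.2 dB over, giving -30.8 dBFS.

-30.8 dBFS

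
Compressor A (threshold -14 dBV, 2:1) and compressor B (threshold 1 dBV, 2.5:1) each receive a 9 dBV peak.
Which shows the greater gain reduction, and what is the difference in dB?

A, by 6.7 dB

A: overshoot 23 dB → output overshoot 11.5 dB → GR 11.5 dB.
B: overshoot 8 dB → output overshoot 3.2 dB → GR 4.8 dB.
A applies 6.7 dB more gain reduction.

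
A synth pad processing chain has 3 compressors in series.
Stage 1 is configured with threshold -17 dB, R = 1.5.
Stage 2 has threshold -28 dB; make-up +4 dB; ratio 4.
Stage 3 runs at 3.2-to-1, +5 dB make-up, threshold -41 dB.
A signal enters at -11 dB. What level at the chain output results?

-29.515625 dB

Stage 1: overshoot 6 dB → 6/1.5 = 4 dB → -13 dB.
Stage 2: overshoot 15 dB → 15/4 = 3.75 dB → -24.25 dB; +4 dB make-up → -20.25 dB.
Stage 3: -20.25 dB is 20.75 dB over -41 dB; at 3.2:1 that becomes 6.484375 dB over, giving -34.515625 dB; +5 dB make-up → -29.515625 dB.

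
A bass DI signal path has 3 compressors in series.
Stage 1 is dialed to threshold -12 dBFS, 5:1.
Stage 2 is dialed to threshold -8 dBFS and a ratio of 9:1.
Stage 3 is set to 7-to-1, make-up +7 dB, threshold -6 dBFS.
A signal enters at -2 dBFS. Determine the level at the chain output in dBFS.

-3 dBFS

Stage 1: -2 dBFS is 10 dB over -12 dBFS; at 5:1 that becomes 2 dB over, giving -10 dBFS.
Stage 2: -10 dBFS is at or below the -8 dBFS threshold — no compression; output -10 dBFS.
Stage 3: -10 dBFS ≤ -6 dBFS, so stage 3 doesn't engage; make-up brings it to -3 dBFS.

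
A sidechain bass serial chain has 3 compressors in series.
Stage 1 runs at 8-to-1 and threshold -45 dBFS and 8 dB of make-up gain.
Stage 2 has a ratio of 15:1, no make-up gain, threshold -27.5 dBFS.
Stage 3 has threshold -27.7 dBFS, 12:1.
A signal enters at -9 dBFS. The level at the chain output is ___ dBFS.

Stage 1: overshoot 36 dB → 36/8 = 4.5 dB → -40.5 dBFS; +8 dB make-up → -32.5 dBFS.
Stage 2: below threshold (-32.5 ≤ -27.5); passes unchanged; output -32.5 dBFS.
Stage 3: below threshold (-32.5 ≤ -27.7); passes unchanged; output -32.5 dBFS.

-32.5 dBFS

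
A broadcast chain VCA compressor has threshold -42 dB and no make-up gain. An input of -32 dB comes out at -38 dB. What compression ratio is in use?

Input overshoot = -32 − (-42) = 10 dB; output overshoot = -38 − (-42) = 4 dB.
Ratio = 10 / 4 = 2.5.

2.5:1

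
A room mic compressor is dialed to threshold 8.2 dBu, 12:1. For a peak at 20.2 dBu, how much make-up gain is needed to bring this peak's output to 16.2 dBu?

The peak compresses to 8.2 + 12/12 = 9.2 dBu.
To reach 16.2 dBu requires 16.2 − 9.2 = 7 dB of make-up.

7 dB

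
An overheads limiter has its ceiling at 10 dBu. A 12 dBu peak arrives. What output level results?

10 dBu

The limiter clamps the peak to its 10 dBu ceiling.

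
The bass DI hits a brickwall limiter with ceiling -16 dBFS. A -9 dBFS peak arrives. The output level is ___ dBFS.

-16 dBFS

The limiter clamps the peak to its -16 dBFS ceiling.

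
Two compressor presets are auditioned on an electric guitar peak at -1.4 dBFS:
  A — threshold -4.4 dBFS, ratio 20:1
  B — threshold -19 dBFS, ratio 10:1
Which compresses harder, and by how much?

A: 3 dB over, compressed to 0.15 dB over, so 2.85 dB of GR.
B: 17.6 dB over, compressed to 1.76 dB over, so 15.84 dB of GR.
B applies 12.99 dB more gain reduction.

B, by 12.99 dB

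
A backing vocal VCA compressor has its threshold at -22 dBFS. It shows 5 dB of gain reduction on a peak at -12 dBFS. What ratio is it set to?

2:1

Input overshoot = -12 − (-22) = 10 dB.
Output overshoot = 10 − 5 = 5 dB.
Ratio = input overshoot / output overshoot = 10 / 5 = 2.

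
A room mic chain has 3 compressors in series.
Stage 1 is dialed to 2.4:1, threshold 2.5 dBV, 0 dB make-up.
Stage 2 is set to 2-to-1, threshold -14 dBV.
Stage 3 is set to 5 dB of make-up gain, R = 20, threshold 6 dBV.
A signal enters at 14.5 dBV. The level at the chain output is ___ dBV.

Stage 1: overshoot 12 dB → 12/2.4 = 5 dB → 7.5 dBV.
Stage 2: 7.5 dBV is 21.5 dB over -14 dBV; at 2:1 that becomes 10.75 dB over, giving -3.25 dBV.
Stage 3: -3.25 dBV ≤ 6 dBV, so stage 3 doesn't engage; make-up brings it to 1.75 dBV.

1.75 dBV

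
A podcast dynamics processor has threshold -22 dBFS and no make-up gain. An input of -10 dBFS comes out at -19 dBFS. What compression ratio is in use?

Input overshoot = -10 − (-22) = 12 dB; output overshoot = -19 − (-22) = 3 dB.
Ratio = 12 / 3 = 4.

4:1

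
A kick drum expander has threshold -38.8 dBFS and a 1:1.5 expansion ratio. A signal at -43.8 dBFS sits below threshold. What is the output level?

Undershoot = (-38.8) − (-43.8) = 5 dB.
At 1:1.5, that expands to 7.5 dB under threshold.
Output = -38.8 − 7.5 = -46.3 dBFS.

-46.3 dBFS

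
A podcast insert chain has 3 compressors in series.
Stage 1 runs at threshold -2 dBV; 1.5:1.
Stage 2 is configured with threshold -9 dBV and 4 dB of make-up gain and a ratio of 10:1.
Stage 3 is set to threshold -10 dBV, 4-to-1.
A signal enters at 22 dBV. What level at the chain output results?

-8.175 dBV

Stage 1: overshoot 24 dB → 24/1.5 = 16 dB → 14 dBV.
Stage 2: 23 dB above -9 dBV, reduced 10:1 to 2.3 dB above → -6.7 dBV; +4 dB make-up → -2.7 dBV.
Stage 3: -2.7 dBV is 7.3 dB over -10 dBV; at 4:1 that becomes 1.825 dB over, giving -8.175 dBV.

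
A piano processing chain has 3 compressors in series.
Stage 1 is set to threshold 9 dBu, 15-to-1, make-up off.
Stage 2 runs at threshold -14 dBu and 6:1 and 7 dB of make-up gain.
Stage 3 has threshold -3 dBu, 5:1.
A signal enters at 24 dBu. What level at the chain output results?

-3 dBu

Stage 1: 24 dBu is 15 dB over 9 dBu; at 15:1 that becomes 1 dB over, giving 10 dBu.
Stage 2: 24 dB above -14 dBu, reduced 6:1 to 4 dB above → -10 dBu; +7 dB make-up → -3 dBu.
Stage 3: -3 dBu ≤ -3 dBu, so stage 3 doesn't engage; output -3 dBu.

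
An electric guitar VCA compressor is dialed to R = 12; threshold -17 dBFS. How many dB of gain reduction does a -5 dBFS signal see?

11 dB

Overshoot = -5 − (-17) = 12 dB.
At 12:1, output sits 12/12 = 1 dB above threshold.
GR = overshoot in − overshoot out = 12 − 1 = 11 dB.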